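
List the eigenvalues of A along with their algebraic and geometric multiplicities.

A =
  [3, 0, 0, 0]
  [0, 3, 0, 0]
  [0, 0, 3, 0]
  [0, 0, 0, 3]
λ = 3: alg = 4, geom = 4

Step 1 — factor the characteristic polynomial to read off the algebraic multiplicities:
  χ_A(x) = (x - 3)^4

Step 2 — compute geometric multiplicities via the rank-nullity identity g(λ) = n − rank(A − λI):
  rank(A − (3)·I) = 0, so dim ker(A − (3)·I) = n − 0 = 4

Summary:
  λ = 3: algebraic multiplicity = 4, geometric multiplicity = 4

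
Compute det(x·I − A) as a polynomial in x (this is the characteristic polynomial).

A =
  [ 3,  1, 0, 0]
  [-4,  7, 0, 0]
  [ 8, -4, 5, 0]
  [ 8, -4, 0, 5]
x^4 - 20*x^3 + 150*x^2 - 500*x + 625

Expanding det(x·I − A) (e.g. by cofactor expansion or by noting that A is similar to its Jordan form J, which has the same characteristic polynomial as A) gives
  χ_A(x) = x^4 - 20*x^3 + 150*x^2 - 500*x + 625
which factors as (x - 5)^4. The eigenvalues (with algebraic multiplicities) are λ = 5 with multiplicity 4.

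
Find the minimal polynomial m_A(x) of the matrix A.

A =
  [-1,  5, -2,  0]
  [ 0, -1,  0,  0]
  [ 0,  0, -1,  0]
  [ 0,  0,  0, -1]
x^2 + 2*x + 1

The characteristic polynomial is χ_A(x) = (x + 1)^4, so the eigenvalues are known. The minimal polynomial is
  m_A(x) = Π_λ (x − λ)^{k_λ}
where k_λ is the size of the *largest* Jordan block for λ (equivalently, the smallest k with (A − λI)^k v = 0 for every generalised eigenvector v of λ).

  λ = -1: largest Jordan block has size 2, contributing (x + 1)^2

So m_A(x) = (x + 1)^2 = x^2 + 2*x + 1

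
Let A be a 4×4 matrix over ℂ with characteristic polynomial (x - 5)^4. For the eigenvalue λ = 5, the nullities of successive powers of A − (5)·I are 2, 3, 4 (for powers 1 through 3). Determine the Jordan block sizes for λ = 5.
Block sizes for λ = 5: [3, 1]

From the dimensions of kernels of powers, the number of Jordan blocks of size at least j is d_j − d_{j−1} where d_j = dim ker(N^j) (with d_0 = 0). Computing the differences gives [2, 1, 1].
The number of blocks of size exactly k is (#blocks of size ≥ k) − (#blocks of size ≥ k + 1), so the partition is: 1 block(s) of size 1, 1 block(s) of size 3.
In nonincreasing order the block sizes are [3, 1].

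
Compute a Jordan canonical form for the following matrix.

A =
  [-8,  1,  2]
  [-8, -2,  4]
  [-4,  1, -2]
J_2(-4) ⊕ J_1(-4)

The characteristic polynomial is
  det(x·I − A) = x^3 + 12*x^2 + 48*x + 64 = (x + 4)^3

Eigenvalues and multiplicities (the geometric multiplicity of λ is n − rank(A − λI), which equals the number of Jordan blocks for λ):
  λ = -4: algebraic multiplicity = 3, geometric multiplicity = 2

Determining the block sizes for each eigenvalue:
  λ = -4: 2 blocks summing to 3 forces exactly one block of size 2 and the rest size 1 → block sizes [2, 1]

Assembling the blocks gives a Jordan form
J =
  [-4,  1,  0]
  [ 0, -4,  0]
  [ 0,  0, -4]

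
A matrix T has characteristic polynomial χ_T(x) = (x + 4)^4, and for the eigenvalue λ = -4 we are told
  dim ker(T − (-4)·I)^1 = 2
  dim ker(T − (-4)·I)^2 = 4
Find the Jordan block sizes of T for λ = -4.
Block sizes for λ = -4: [2, 2]

From the dimensions of kernels of powers, the number of Jordan blocks of size at least j is d_j − d_{j−1} where d_j = dim ker(N^j) (with d_0 = 0). Computing the differences gives [2, 2].
The number of blocks of size exactly k is (#blocks of size ≥ k) − (#blocks of size ≥ k + 1), so the partition is: 2 block(s) of size 2.
In nonincreasing order the block sizes are [2, 2].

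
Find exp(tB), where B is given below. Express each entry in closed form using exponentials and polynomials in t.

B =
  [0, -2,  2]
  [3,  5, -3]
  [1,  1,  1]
e^{tB} =
  [-2*t*exp(2*t) + exp(2*t), -2*t*exp(2*t), 2*t*exp(2*t)]
  [3*t*exp(2*t), 3*t*exp(2*t) + exp(2*t), -3*t*exp(2*t)]
  [t*exp(2*t), t*exp(2*t), -t*exp(2*t) + exp(2*t)]

Strategy: write B = P · J · P⁻¹ where J is a Jordan canonical form, so e^{tB} = P · e^{tJ} · P⁻¹, and e^{tJ} can be computed block-by-block.

B has Jordan form
J =
  [2, 1, 0]
  [0, 2, 0]
  [0, 0, 2]
(up to reordering of blocks).

Per-block formulas:
  For a 2×2 Jordan block J_2(2): exp(t · J_2(2)) = e^(2t)·(I + t·N), where N is the 2×2 nilpotent shift.
  For a 1×1 block at λ = 2: exp(t · [2]) = [e^(2t)].

After assembling e^{tJ} and conjugating by P, we get:

e^{tB} =
  [-2*t*exp(2*t) + exp(2*t), -2*t*exp(2*t), 2*t*exp(2*t)]
  [3*t*exp(2*t), 3*t*exp(2*t) + exp(2*t), -3*t*exp(2*t)]
  [t*exp(2*t), t*exp(2*t), -t*exp(2*t) + exp(2*t)]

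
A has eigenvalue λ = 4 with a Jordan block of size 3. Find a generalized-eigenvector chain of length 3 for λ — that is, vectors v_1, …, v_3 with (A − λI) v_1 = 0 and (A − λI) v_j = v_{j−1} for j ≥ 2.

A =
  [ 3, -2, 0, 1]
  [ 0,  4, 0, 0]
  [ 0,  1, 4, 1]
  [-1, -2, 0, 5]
A Jordan chain for λ = 4 of length 3:
v_1 = (0, 0, -1, 0)ᵀ
v_2 = (-1, 0, 0, -1)ᵀ
v_3 = (1, 0, 0, 0)ᵀ

Let N = A − (4)·I. We want v_3 with N^3 v_3 = 0 but N^2 v_3 ≠ 0; then v_{j-1} := N · v_j for j = 3, …, 2.

Pick v_3 = (1, 0, 0, 0)ᵀ.
Then v_2 = N · v_3 = (-1, 0, 0, -1)ᵀ.
Then v_1 = N · v_2 = (0, 0, -1, 0)ᵀ.

Sanity check: (A − (4)·I) v_1 = (0, 0, 0, 0)ᵀ = 0. ✓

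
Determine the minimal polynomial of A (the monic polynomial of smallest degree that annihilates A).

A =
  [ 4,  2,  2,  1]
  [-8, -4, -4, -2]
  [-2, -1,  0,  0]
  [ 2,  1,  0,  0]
x^3

The characteristic polynomial is χ_A(x) = x^4, so the eigenvalues are known. The minimal polynomial is
  m_A(x) = Π_λ (x − λ)^{k_λ}
where k_λ is the size of the *largest* Jordan block for λ (equivalently, the smallest k with (A − λI)^k v = 0 for every generalised eigenvector v of λ).

  λ = 0: largest Jordan block has size 3, contributing (x − 0)^3

So m_A(x) = x^3 = x^3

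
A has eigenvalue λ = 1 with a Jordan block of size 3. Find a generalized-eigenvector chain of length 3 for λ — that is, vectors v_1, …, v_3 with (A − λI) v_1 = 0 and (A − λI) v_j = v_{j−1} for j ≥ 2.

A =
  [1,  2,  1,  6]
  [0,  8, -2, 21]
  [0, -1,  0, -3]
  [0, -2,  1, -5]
A Jordan chain for λ = 1 of length 3:
v_1 = (1, 9, 0, -3)ᵀ
v_2 = (2, 7, -1, -2)ᵀ
v_3 = (0, 1, 0, 0)ᵀ

Let N = A − (1)·I. We want v_3 with N^3 v_3 = 0 but N^2 v_3 ≠ 0; then v_{j-1} := N · v_j for j = 3, …, 2.

Pick v_3 = (0, 1, 0, 0)ᵀ.
Then v_2 = N · v_3 = (2, 7, -1, -2)ᵀ.
Then v_1 = N · v_2 = (1, 9, 0, -3)ᵀ.

Sanity check: (A − (1)·I) v_1 = (0, 0, 0, 0)ᵀ = 0. ✓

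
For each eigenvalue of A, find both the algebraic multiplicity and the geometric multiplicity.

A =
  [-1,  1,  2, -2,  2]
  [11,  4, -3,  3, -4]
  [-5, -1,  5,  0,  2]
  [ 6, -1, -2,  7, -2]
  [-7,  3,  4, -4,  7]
λ = 4: alg = 3, geom = 1; λ = 5: alg = 2, geom = 2

Step 1 — factor the characteristic polynomial to read off the algebraic multiplicities:
  χ_A(x) = (x - 5)^2*(x - 4)^3

Step 2 — compute geometric multiplicities via the rank-nullity identity g(λ) = n − rank(A − λI):
  rank(A − (4)·I) = 4, so dim ker(A − (4)·I) = n − 4 = 1
  rank(A − (5)·I) = 3, so dim ker(A − (5)·I) = n − 3 = 2

Summary:
  λ = 4: algebraic multiplicity = 3, geometric multiplicity = 1
  λ = 5: algebraic multiplicity = 2, geometric multiplicity = 2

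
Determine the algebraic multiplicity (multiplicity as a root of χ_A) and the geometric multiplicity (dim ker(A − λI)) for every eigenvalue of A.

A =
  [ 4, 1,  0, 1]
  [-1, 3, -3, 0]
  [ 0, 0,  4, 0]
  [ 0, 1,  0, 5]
λ = 4: alg = 4, geom = 2

Step 1 — factor the characteristic polynomial to read off the algebraic multiplicities:
  χ_A(x) = (x - 4)^4

Step 2 — compute geometric multiplicities via the rank-nullity identity g(λ) = n − rank(A − λI):
  rank(A − (4)·I) = 2, so dim ker(A − (4)·I) = n − 2 = 2

Summary:
  λ = 4: algebraic multiplicity = 4, geometric multiplicity = 2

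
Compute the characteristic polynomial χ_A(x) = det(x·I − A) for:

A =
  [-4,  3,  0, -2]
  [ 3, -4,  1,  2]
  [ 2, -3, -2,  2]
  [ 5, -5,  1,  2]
x^4 + 8*x^3 + 24*x^2 + 32*x + 16

Expanding det(x·I − A) (e.g. by cofactor expansion or by noting that A is similar to its Jordan form J, which has the same characteristic polynomial as A) gives
  χ_A(x) = x^4 + 8*x^3 + 24*x^2 + 32*x + 16
which factors as (x + 2)^4. The eigenvalues (with algebraic multiplicities) are λ = -2 with multiplicity 4.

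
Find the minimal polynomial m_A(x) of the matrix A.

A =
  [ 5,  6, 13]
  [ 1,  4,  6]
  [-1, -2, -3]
x^3 - 6*x^2 + 12*x - 8

The characteristic polynomial is χ_A(x) = (x - 2)^3, so the eigenvalues are known. The minimal polynomial is
  m_A(x) = Π_λ (x − λ)^{k_λ}
where k_λ is the size of the *largest* Jordan block for λ (equivalently, the smallest k with (A − λI)^k v = 0 for every generalised eigenvector v of λ).

  λ = 2: largest Jordan block has size 3, contributing (x − 2)^3

So m_A(x) = (x - 2)^3 = x^3 - 6*x^2 + 12*x - 8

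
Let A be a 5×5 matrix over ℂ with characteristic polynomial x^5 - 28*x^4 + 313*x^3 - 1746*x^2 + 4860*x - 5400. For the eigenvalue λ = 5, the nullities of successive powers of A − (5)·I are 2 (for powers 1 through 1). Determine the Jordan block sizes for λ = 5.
Block sizes for λ = 5: [1, 1]

From the dimensions of kernels of powers, the number of Jordan blocks of size at least j is d_j − d_{j−1} where d_j = dim ker(N^j) (with d_0 = 0). Computing the differences gives [2].
The number of blocks of size exactly k is (#blocks of size ≥ k) − (#blocks of size ≥ k + 1), so the partition is: 2 block(s) of size 1.
In nonincreasing order the block sizes are [1, 1].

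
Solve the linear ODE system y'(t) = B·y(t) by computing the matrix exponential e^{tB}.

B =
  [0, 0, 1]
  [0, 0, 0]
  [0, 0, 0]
e^{tB} =
  [1, 0, t]
  [0, 1, 0]
  [0, 0, 1]

Strategy: write B = P · J · P⁻¹ where J is a Jordan canonical form, so e^{tB} = P · e^{tJ} · P⁻¹, and e^{tJ} can be computed block-by-block.

B has Jordan form
J =
  [0, 1, 0]
  [0, 0, 0]
  [0, 0, 0]
(up to reordering of blocks).

Per-block formulas:
  For a 2×2 Jordan block J_2(0): exp(t · J_2(0)) = e^(0t)·(I + t·N), where N is the 2×2 nilpotent shift.
  For a 1×1 block at λ = 0: exp(t · [0]) = [e^(0t)].

After assembling e^{tJ} and conjugating by P, we get:

e^{tB} =
  [1, 0, t]
  [0, 1, 0]
  [0, 0, 1]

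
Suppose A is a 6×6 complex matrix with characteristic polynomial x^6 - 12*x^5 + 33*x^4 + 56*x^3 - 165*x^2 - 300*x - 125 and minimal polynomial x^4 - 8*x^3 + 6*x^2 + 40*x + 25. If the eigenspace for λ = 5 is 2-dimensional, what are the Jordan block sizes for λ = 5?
Block sizes for λ = 5: [2, 1]

Step 1 — from the characteristic polynomial, algebraic multiplicity of λ = 5 is 3. From dim ker(A − (5)·I) = 2, there are exactly 2 Jordan blocks for λ = 5.
Step 2 — from the minimal polynomial, the factor (x − 5)^2 tells us the largest block for λ = 5 has size 2.
Step 3 — with total size 3, 2 blocks, and largest block 2, the block sizes (in nonincreasing order) are [2, 1].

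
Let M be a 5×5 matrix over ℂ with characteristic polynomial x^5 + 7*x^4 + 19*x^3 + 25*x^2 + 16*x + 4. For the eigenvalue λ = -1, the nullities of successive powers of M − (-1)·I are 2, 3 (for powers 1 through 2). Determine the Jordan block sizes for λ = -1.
Block sizes for λ = -1: [2, 1]

From the dimensions of kernels of powers, the number of Jordan blocks of size at least j is d_j − d_{j−1} where d_j = dim ker(N^j) (with d_0 = 0). Computing the differences gives [2, 1].
The number of blocks of size exactly k is (#blocks of size ≥ k) − (#blocks of size ≥ k + 1), so the partition is: 1 block(s) of size 1, 1 block(s) of size 2.
In nonincreasing order the block sizes are [2, 1].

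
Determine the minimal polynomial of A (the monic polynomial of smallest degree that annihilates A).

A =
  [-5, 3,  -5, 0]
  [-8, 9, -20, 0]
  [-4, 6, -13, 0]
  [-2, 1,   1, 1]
x^3 + 5*x^2 + 3*x - 9

The characteristic polynomial is χ_A(x) = (x - 1)*(x + 3)^3, so the eigenvalues are known. The minimal polynomial is
  m_A(x) = Π_λ (x − λ)^{k_λ}
where k_λ is the size of the *largest* Jordan block for λ (equivalently, the smallest k with (A − λI)^k v = 0 for every generalised eigenvector v of λ).

  λ = -3: largest Jordan block has size 2, contributing (x + 3)^2
  λ = 1: largest Jordan block has size 1, contributing (x − 1)

So m_A(x) = (x - 1)*(x + 3)^2 = x^3 + 5*x^2 + 3*x - 9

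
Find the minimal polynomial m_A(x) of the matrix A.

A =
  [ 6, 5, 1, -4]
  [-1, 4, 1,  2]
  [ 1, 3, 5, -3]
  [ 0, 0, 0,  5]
x^3 - 15*x^2 + 75*x - 125

The characteristic polynomial is χ_A(x) = (x - 5)^4, so the eigenvalues are known. The minimal polynomial is
  m_A(x) = Π_λ (x − λ)^{k_λ}
where k_λ is the size of the *largest* Jordan block for λ (equivalently, the smallest k with (A − λI)^k v = 0 for every generalised eigenvector v of λ).

  λ = 5: largest Jordan block has size 3, contributing (x − 5)^3

So m_A(x) = (x - 5)^3 = x^3 - 15*x^2 + 75*x - 125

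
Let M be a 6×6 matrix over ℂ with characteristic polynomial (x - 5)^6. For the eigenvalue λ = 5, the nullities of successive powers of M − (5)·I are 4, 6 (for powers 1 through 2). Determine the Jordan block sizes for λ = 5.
Block sizes for λ = 5: [2, 2, 1, 1]

From the dimensions of kernels of powers, the number of Jordan blocks of size at least j is d_j − d_{j−1} where d_j = dim ker(N^j) (with d_0 = 0). Computing the differences gives [4, 2].
The number of blocks of size exactly k is (#blocks of size ≥ k) − (#blocks of size ≥ k + 1), so the partition is: 2 block(s) of size 1, 2 block(s) of size 2.
In nonincreasing order the block sizes are [2, 2, 1, 1].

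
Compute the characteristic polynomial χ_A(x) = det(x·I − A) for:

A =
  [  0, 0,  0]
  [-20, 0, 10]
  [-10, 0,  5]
x^3 - 5*x^2

Expanding det(x·I − A) (e.g. by cofactor expansion or by noting that A is similar to its Jordan form J, which has the same characteristic polynomial as A) gives
  χ_A(x) = x^3 - 5*x^2
which factors as x^2*(x - 5). The eigenvalues (with algebraic multiplicities) are λ = 0 with multiplicity 2, λ = 5 with multiplicity 1.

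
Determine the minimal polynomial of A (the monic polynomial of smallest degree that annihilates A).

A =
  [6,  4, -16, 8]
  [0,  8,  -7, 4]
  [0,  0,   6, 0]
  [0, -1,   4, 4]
x^3 - 18*x^2 + 108*x - 216

The characteristic polynomial is χ_A(x) = (x - 6)^4, so the eigenvalues are known. The minimal polynomial is
  m_A(x) = Π_λ (x − λ)^{k_λ}
where k_λ is the size of the *largest* Jordan block for λ (equivalently, the smallest k with (A − λI)^k v = 0 for every generalised eigenvector v of λ).

  λ = 6: largest Jordan block has size 3, contributing (x − 6)^3

So m_A(x) = (x - 6)^3 = x^3 - 18*x^2 + 108*x - 216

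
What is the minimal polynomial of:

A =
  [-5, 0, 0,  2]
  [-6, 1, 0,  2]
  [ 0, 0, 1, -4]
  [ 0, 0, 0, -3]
x^3 + 7*x^2 + 7*x - 15

The characteristic polynomial is χ_A(x) = (x - 1)^2*(x + 3)*(x + 5), so the eigenvalues are known. The minimal polynomial is
  m_A(x) = Π_λ (x − λ)^{k_λ}
where k_λ is the size of the *largest* Jordan block for λ (equivalently, the smallest k with (A − λI)^k v = 0 for every generalised eigenvector v of λ).

  λ = -5: largest Jordan block has size 1, contributing (x + 5)
  λ = -3: largest Jordan block has size 1, contributing (x + 3)
  λ = 1: largest Jordan block has size 1, contributing (x − 1)

So m_A(x) = (x - 1)*(x + 3)*(x + 5) = x^3 + 7*x^2 + 7*x - 15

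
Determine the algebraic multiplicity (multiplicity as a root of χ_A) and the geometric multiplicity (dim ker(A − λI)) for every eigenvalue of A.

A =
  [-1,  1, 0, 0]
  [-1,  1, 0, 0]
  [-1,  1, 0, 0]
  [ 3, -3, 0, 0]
λ = 0: alg = 4, geom = 3

Step 1 — factor the characteristic polynomial to read off the algebraic multiplicities:
  χ_A(x) = x^4

Step 2 — compute geometric multiplicities via the rank-nullity identity g(λ) = n − rank(A − λI):
  rank(A − (0)·I) = 1, so dim ker(A − (0)·I) = n − 1 = 3

Summary:
  λ = 0: algebraic multiplicity = 4, geometric multiplicity = 3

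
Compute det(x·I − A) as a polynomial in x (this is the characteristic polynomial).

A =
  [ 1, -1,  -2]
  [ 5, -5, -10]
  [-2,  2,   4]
x^3

Expanding det(x·I − A) (e.g. by cofactor expansion or by noting that A is similar to its Jordan form J, which has the same characteristic polynomial as A) gives
  χ_A(x) = x^3
which factors as x^3. The eigenvalues (with algebraic multiplicities) are λ = 0 with multiplicity 3.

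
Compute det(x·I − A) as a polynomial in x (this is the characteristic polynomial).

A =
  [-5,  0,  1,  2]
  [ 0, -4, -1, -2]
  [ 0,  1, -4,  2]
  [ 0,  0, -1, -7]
x^4 + 20*x^3 + 150*x^2 + 500*x + 625

Expanding det(x·I − A) (e.g. by cofactor expansion or by noting that A is similar to its Jordan form J, which has the same characteristic polynomial as A) gives
  χ_A(x) = x^4 + 20*x^3 + 150*x^2 + 500*x + 625
which factors as (x + 5)^4. The eigenvalues (with algebraic multiplicities) are λ = -5 with multiplicity 4.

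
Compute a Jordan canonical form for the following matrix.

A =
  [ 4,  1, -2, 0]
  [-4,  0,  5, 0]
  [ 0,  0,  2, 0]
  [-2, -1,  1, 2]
J_3(2) ⊕ J_1(2)

The characteristic polynomial is
  det(x·I − A) = x^4 - 8*x^3 + 24*x^2 - 32*x + 16 = (x - 2)^4

Eigenvalues and multiplicities (the geometric multiplicity of λ is n − rank(A − λI), which equals the number of Jordan blocks for λ):
  λ = 2: algebraic multiplicity = 4, geometric multiplicity = 2

Determining the block sizes for each eigenvalue:
  λ = 2: with am = 4 and gm = 2, the partition is not yet determined (e.g. several partitions of 4 into 2 parts exist). Let N = A − (2)·I. Computing rank(N^1) = 2, rank(N^2) = 1, rank(N^3) = 0; the number of blocks of size ≥ j is rank(N^{j−1}) − rank(N^j), giving [2, 1, 1]. So we have 1 block(s) of size 3, 1 block(s) of size 1 → block sizes [3, 1]

Assembling the blocks gives a Jordan form
J =
  [2, 1, 0, 0]
  [0, 2, 1, 0]
  [0, 0, 2, 0]
  [0, 0, 0, 2]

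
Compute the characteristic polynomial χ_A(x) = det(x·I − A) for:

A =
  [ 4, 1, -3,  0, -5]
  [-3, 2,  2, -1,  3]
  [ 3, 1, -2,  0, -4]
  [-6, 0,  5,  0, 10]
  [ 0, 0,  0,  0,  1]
x^5 - 5*x^4 + 10*x^3 - 10*x^2 + 5*x - 1

Expanding det(x·I − A) (e.g. by cofactor expansion or by noting that A is similar to its Jordan form J, which has the same characteristic polynomial as A) gives
  χ_A(x) = x^5 - 5*x^4 + 10*x^3 - 10*x^2 + 5*x - 1
which factors as (x - 1)^5. The eigenvalues (with algebraic multiplicities) are λ = 1 with multiplicity 5.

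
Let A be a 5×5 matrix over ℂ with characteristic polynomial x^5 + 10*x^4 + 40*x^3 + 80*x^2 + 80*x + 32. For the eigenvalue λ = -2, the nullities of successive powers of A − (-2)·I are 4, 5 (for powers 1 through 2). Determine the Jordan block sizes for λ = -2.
Block sizes for λ = -2: [2, 1, 1, 1]

From the dimensions of kernels of powers, the number of Jordan blocks of size at least j is d_j − d_{j−1} where d_j = dim ker(N^j) (with d_0 = 0). Computing the differences gives [4, 1].
The number of blocks of size exactly k is (#blocks of size ≥ k) − (#blocks of size ≥ k + 1), so the partition is: 3 block(s) of size 1, 1 block(s) of size 2.
In nonincreasing order the block sizes are [2, 1, 1, 1].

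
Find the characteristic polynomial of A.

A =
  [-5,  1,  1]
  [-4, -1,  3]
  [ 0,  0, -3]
x^3 + 9*x^2 + 27*x + 27

Expanding det(x·I − A) (e.g. by cofactor expansion or by noting that A is similar to its Jordan form J, which has the same characteristic polynomial as A) gives
  χ_A(x) = x^3 + 9*x^2 + 27*x + 27
which factors as (x + 3)^3. The eigenvalues (with algebraic multiplicities) are λ = -3 with multiplicity 3.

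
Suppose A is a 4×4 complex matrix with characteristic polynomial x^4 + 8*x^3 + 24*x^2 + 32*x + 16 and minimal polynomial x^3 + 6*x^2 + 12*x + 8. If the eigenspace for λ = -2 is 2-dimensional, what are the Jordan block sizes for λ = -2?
Block sizes for λ = -2: [3, 1]

Step 1 — from the characteristic polynomial, algebraic multiplicity of λ = -2 is 4. From dim ker(A − (-2)·I) = 2, there are exactly 2 Jordan blocks for λ = -2.
Step 2 — from the minimal polynomial, the factor (x + 2)^3 tells us the largest block for λ = -2 has size 3.
Step 3 — with total size 4, 2 blocks, and largest block 3, the block sizes (in nonincreasing order) are [3, 1].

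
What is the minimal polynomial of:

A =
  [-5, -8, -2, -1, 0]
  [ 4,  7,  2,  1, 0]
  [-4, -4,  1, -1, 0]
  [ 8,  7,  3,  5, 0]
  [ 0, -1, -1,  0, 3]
x^4 - 8*x^3 + 18*x^2 - 27

The characteristic polynomial is χ_A(x) = (x - 3)^4*(x + 1), so the eigenvalues are known. The minimal polynomial is
  m_A(x) = Π_λ (x − λ)^{k_λ}
where k_λ is the size of the *largest* Jordan block for λ (equivalently, the smallest k with (A − λI)^k v = 0 for every generalised eigenvector v of λ).

  λ = -1: largest Jordan block has size 1, contributing (x + 1)
  λ = 3: largest Jordan block has size 3, contributing (x − 3)^3

So m_A(x) = (x - 3)^3*(x + 1) = x^4 - 8*x^3 + 18*x^2 - 27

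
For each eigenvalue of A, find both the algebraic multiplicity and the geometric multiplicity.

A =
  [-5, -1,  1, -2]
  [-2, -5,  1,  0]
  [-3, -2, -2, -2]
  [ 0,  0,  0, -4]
λ = -4: alg = 4, geom = 2

Step 1 — factor the characteristic polynomial to read off the algebraic multiplicities:
  χ_A(x) = (x + 4)^4

Step 2 — compute geometric multiplicities via the rank-nullity identity g(λ) = n − rank(A − λI):
  rank(A − (-4)·I) = 2, so dim ker(A − (-4)·I) = n − 2 = 2

Summary:
  λ = -4: algebraic multiplicity = 4, geometric multiplicity = 2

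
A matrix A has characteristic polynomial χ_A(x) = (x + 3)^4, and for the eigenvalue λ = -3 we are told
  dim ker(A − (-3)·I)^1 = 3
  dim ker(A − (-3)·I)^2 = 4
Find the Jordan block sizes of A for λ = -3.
Block sizes for λ = -3: [2, 1, 1]

From the dimensions of kernels of powers, the number of Jordan blocks of size at least j is d_j − d_{j−1} where d_j = dim ker(N^j) (with d_0 = 0). Computing the differences gives [3, 1].
The number of blocks of size exactly k is (#blocks of size ≥ k) − (#blocks of size ≥ k + 1), so the partition is: 2 block(s) of size 1, 1 block(s) of size 2.
In nonincreasing order the block sizes are [2, 1, 1].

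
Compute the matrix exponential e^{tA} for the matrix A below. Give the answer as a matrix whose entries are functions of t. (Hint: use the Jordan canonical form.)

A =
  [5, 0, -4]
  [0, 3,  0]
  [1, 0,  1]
e^{tA} =
  [2*t*exp(3*t) + exp(3*t), 0, -4*t*exp(3*t)]
  [0, exp(3*t), 0]
  [t*exp(3*t), 0, -2*t*exp(3*t) + exp(3*t)]

Strategy: write A = P · J · P⁻¹ where J is a Jordan canonical form, so e^{tA} = P · e^{tJ} · P⁻¹, and e^{tJ} can be computed block-by-block.

A has Jordan form
J =
  [3, 1, 0]
  [0, 3, 0]
  [0, 0, 3]
(up to reordering of blocks).

Per-block formulas:
  For a 1×1 block at λ = 3: exp(t · [3]) = [e^(3t)].
  For a 2×2 Jordan block J_2(3): exp(t · J_2(3)) = e^(3t)·(I + t·N), where N is the 2×2 nilpotent shift.

After assembling e^{tJ} and conjugating by P, we get:

e^{tA} =
  [2*t*exp(3*t) + exp(3*t), 0, -4*t*exp(3*t)]
  [0, exp(3*t), 0]
  [t*exp(3*t), 0, -2*t*exp(3*t) + exp(3*t)]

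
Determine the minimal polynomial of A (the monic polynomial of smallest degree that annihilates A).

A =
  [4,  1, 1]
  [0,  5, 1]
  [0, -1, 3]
x^2 - 8*x + 16

The characteristic polynomial is χ_A(x) = (x - 4)^3, so the eigenvalues are known. The minimal polynomial is
  m_A(x) = Π_λ (x − λ)^{k_λ}
where k_λ is the size of the *largest* Jordan block for λ (equivalently, the smallest k with (A − λI)^k v = 0 for every generalised eigenvector v of λ).

  λ = 4: largest Jordan block has size 2, contributing (x − 4)^2

So m_A(x) = (x - 4)^2 = x^2 - 8*x + 16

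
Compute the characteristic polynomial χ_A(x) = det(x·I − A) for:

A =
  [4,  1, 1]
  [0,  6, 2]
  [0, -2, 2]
x^3 - 12*x^2 + 48*x - 64

Expanding det(x·I − A) (e.g. by cofactor expansion or by noting that A is similar to its Jordan form J, which has the same characteristic polynomial as A) gives
  χ_A(x) = x^3 - 12*x^2 + 48*x - 64
which factors as (x - 4)^3. The eigenvalues (with algebraic multiplicities) are λ = 4 with multiplicity 3.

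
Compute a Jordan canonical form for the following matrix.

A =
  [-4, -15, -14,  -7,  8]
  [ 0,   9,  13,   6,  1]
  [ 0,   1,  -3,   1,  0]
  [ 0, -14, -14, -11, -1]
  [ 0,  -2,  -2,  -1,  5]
J_3(-4) ⊕ J_2(4)

The characteristic polynomial is
  det(x·I − A) = x^5 + 4*x^4 - 32*x^3 - 128*x^2 + 256*x + 1024 = (x - 4)^2*(x + 4)^3

Eigenvalues and multiplicities (the geometric multiplicity of λ is n − rank(A − λI), which equals the number of Jordan blocks for λ):
  λ = -4: algebraic multiplicity = 3, geometric multiplicity = 1
  λ = 4: algebraic multiplicity = 2, geometric multiplicity = 1

Determining the block sizes for each eigenvalue:
  λ = -4: one block (gm = 1), so the single block has size am = 3 → block sizes [3]
  λ = 4: one block (gm = 1), so the single block has size am = 2 → block sizes [2]

Assembling the blocks gives a Jordan form
J =
  [-4,  1,  0, 0, 0]
  [ 0, -4,  1, 0, 0]
  [ 0,  0, -4, 0, 0]
  [ 0,  0,  0, 4, 1]
  [ 0,  0,  0, 0, 4]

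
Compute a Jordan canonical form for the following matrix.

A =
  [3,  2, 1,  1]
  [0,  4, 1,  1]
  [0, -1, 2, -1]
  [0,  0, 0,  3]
J_3(3) ⊕ J_1(3)

The characteristic polynomial is
  det(x·I − A) = x^4 - 12*x^3 + 54*x^2 - 108*x + 81 = (x - 3)^4

Eigenvalues and multiplicities (the geometric multiplicity of λ is n − rank(A − λI), which equals the number of Jordan blocks for λ):
  λ = 3: algebraic multiplicity = 4, geometric multiplicity = 2

Determining the block sizes for each eigenvalue:
  λ = 3: with am = 4 and gm = 2, the partition is not yet determined (e.g. several partitions of 4 into 2 parts exist). Let N = A − (3)·I. Computing rank(N^1) = 2, rank(N^2) = 1, rank(N^3) = 0; the number of blocks of size ≥ j is rank(N^{j−1}) − rank(N^j), giving [2, 1, 1]. So we have 1 block(s) of size 3, 1 block(s) of size 1 → block sizes [3, 1]

Assembling the blocks gives a Jordan form
J =
  [3, 1, 0, 0]
  [0, 3, 1, 0]
  [0, 0, 3, 0]
  [0, 0, 0, 3]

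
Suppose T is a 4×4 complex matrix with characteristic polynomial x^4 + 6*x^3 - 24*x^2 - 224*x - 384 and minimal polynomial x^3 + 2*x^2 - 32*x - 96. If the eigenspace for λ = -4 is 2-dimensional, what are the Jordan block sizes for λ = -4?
Block sizes for λ = -4: [2, 1]

Step 1 — from the characteristic polynomial, algebraic multiplicity of λ = -4 is 3. From dim ker(T − (-4)·I) = 2, there are exactly 2 Jordan blocks for λ = -4.
Step 2 — from the minimal polynomial, the factor (x + 4)^2 tells us the largest block for λ = -4 has size 2.
Step 3 — with total size 3, 2 blocks, and largest block 2, the block sizes (in nonincreasing order) are [2, 1].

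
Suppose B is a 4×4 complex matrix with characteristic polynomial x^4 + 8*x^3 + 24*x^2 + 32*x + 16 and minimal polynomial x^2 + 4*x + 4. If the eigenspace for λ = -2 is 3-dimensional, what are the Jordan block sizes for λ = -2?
Block sizes for λ = -2: [2, 1, 1]

Step 1 — from the characteristic polynomial, algebraic multiplicity of λ = -2 is 4. From dim ker(B − (-2)·I) = 3, there are exactly 3 Jordan blocks for λ = -2.
Step 2 — from the minimal polynomial, the factor (x + 2)^2 tells us the largest block for λ = -2 has size 2.
Step 3 — with total size 4, 3 blocks, and largest block 2, the block sizes (in nonincreasing order) are [2, 1, 1].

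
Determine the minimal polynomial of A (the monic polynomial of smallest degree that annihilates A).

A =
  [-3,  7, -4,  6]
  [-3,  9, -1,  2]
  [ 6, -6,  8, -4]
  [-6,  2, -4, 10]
x^3 - 18*x^2 + 108*x - 216

The characteristic polynomial is χ_A(x) = (x - 6)^4, so the eigenvalues are known. The minimal polynomial is
  m_A(x) = Π_λ (x − λ)^{k_λ}
where k_λ is the size of the *largest* Jordan block for λ (equivalently, the smallest k with (A − λI)^k v = 0 for every generalised eigenvector v of λ).

  λ = 6: largest Jordan block has size 3, contributing (x − 6)^3

So m_A(x) = (x - 6)^3 = x^3 - 18*x^2 + 108*x - 216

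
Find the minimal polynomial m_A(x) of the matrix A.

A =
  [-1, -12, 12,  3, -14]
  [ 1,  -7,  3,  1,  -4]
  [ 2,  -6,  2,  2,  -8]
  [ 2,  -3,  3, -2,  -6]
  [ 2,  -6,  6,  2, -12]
x^3 + 12*x^2 + 48*x + 64

The characteristic polynomial is χ_A(x) = (x + 4)^5, so the eigenvalues are known. The minimal polynomial is
  m_A(x) = Π_λ (x − λ)^{k_λ}
where k_λ is the size of the *largest* Jordan block for λ (equivalently, the smallest k with (A − λI)^k v = 0 for every generalised eigenvector v of λ).

  λ = -4: largest Jordan block has size 3, contributing (x + 4)^3

So m_A(x) = (x + 4)^3 = x^3 + 12*x^2 + 48*x + 64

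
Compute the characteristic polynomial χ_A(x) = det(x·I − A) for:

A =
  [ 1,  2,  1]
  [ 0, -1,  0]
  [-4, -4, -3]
x^3 + 3*x^2 + 3*x + 1

Expanding det(x·I − A) (e.g. by cofactor expansion or by noting that A is similar to its Jordan form J, which has the same characteristic polynomial as A) gives
  χ_A(x) = x^3 + 3*x^2 + 3*x + 1
which factors as (x + 1)^3. The eigenvalues (with algebraic multiplicities) are λ = -1 with multiplicity 3.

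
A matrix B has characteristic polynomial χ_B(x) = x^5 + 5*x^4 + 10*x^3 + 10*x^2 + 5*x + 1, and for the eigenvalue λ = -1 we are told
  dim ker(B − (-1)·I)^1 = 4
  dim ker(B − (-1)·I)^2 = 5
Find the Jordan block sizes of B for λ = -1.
Block sizes for λ = -1: [2, 1, 1, 1]

From the dimensions of kernels of powers, the number of Jordan blocks of size at least j is d_j − d_{j−1} where d_j = dim ker(N^j) (with d_0 = 0). Computing the differences gives [4, 1].
The number of blocks of size exactly k is (#blocks of size ≥ k) − (#blocks of size ≥ k + 1), so the partition is: 3 block(s) of size 1, 1 block(s) of size 2.
In nonincreasing order the block sizes are [2, 1, 1, 1].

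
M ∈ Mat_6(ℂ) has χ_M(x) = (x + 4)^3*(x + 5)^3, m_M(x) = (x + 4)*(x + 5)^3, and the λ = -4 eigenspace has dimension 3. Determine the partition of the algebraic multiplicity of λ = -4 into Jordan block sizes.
Block sizes for λ = -4: [1, 1, 1]

Step 1 — from the characteristic polynomial, algebraic multiplicity of λ = -4 is 3. From dim ker(M − (-4)·I) = 3, there are exactly 3 Jordan blocks for λ = -4.
Step 2 — from the minimal polynomial, the factor (x + 4) tells us the largest block for λ = -4 has size 1.
Step 3 — with total size 3, 3 blocks, and largest block 1, the block sizes (in nonincreasing order) are [1, 1, 1].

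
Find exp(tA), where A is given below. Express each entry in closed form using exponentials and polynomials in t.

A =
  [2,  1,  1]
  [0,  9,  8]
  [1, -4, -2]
e^{tA} =
  [t^2*exp(3*t) - t*exp(3*t) + exp(3*t), t^2*exp(3*t)/2 + t*exp(3*t), t^2*exp(3*t) + t*exp(3*t)]
  [4*t^2*exp(3*t), 2*t^2*exp(3*t) + 6*t*exp(3*t) + exp(3*t), 4*t^2*exp(3*t) + 8*t*exp(3*t)]
  [-3*t^2*exp(3*t) + t*exp(3*t), -3*t^2*exp(3*t)/2 - 4*t*exp(3*t), -3*t^2*exp(3*t) - 5*t*exp(3*t) + exp(3*t)]

Strategy: write A = P · J · P⁻¹ where J is a Jordan canonical form, so e^{tA} = P · e^{tJ} · P⁻¹, and e^{tJ} can be computed block-by-block.

A has Jordan form
J =
  [3, 1, 0]
  [0, 3, 1]
  [0, 0, 3]
(up to reordering of blocks).

Per-block formulas:
  For a 3×3 Jordan block J_3(3): exp(t · J_3(3)) = e^(3t)·(I + t·N + (t^2/2)·N^2), where N is the 3×3 nilpotent shift.

After assembling e^{tJ} and conjugating by P, we get:

e^{tA} =
  [t^2*exp(3*t) - t*exp(3*t) + exp(3*t), t^2*exp(3*t)/2 + t*exp(3*t), t^2*exp(3*t) + t*exp(3*t)]
  [4*t^2*exp(3*t), 2*t^2*exp(3*t) + 6*t*exp(3*t) + exp(3*t), 4*t^2*exp(3*t) + 8*t*exp(3*t)]
  [-3*t^2*exp(3*t) + t*exp(3*t), -3*t^2*exp(3*t)/2 - 4*t*exp(3*t), -3*t^2*exp(3*t) - 5*t*exp(3*t) + exp(3*t)]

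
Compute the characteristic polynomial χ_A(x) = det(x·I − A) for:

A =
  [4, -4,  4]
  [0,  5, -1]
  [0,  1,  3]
x^3 - 12*x^2 + 48*x - 64

Expanding det(x·I − A) (e.g. by cofactor expansion or by noting that A is similar to its Jordan form J, which has the same characteristic polynomial as A) gives
  χ_A(x) = x^3 - 12*x^2 + 48*x - 64
which factors as (x - 4)^3. The eigenvalues (with algebraic multiplicities) are λ = 4 with multiplicity 3.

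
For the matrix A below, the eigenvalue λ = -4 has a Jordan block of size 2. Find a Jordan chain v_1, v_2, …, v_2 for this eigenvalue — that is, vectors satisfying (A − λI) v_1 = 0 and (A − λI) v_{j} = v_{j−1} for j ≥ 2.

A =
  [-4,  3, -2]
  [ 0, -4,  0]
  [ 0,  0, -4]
A Jordan chain for λ = -4 of length 2:
v_1 = (3, 0, 0)ᵀ
v_2 = (0, 1, 0)ᵀ

Let N = A − (-4)·I. We want v_2 with N^2 v_2 = 0 but N^1 v_2 ≠ 0; then v_{j-1} := N · v_j for j = 2, …, 2.

Pick v_2 = (0, 1, 0)ᵀ.
Then v_1 = N · v_2 = (3, 0, 0)ᵀ.

Sanity check: (A − (-4)·I) v_1 = (0, 0, 0)ᵀ = 0. ✓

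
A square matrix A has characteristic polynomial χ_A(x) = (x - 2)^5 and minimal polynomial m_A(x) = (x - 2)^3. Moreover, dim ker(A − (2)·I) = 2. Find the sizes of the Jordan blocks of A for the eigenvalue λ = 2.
Block sizes for λ = 2: [3, 2]

Step 1 — from the characteristic polynomial, algebraic multiplicity of λ = 2 is 5. From dim ker(A − (2)·I) = 2, there are exactly 2 Jordan blocks for λ = 2.
Step 2 — from the minimal polynomial, the factor (x − 2)^3 tells us the largest block for λ = 2 has size 3.
Step 3 — with total size 5, 2 blocks, and largest block 3, the block sizes (in nonincreasing order) are [3, 2].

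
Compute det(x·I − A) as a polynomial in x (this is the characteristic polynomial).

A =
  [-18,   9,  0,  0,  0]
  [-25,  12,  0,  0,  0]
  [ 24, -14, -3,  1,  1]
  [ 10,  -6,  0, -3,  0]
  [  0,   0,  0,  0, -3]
x^5 + 15*x^4 + 90*x^3 + 270*x^2 + 405*x + 243

Expanding det(x·I − A) (e.g. by cofactor expansion or by noting that A is similar to its Jordan form J, which has the same characteristic polynomial as A) gives
  χ_A(x) = x^5 + 15*x^4 + 90*x^3 + 270*x^2 + 405*x + 243
which factors as (x + 3)^5. The eigenvalues (with algebraic multiplicities) are λ = -3 with multiplicity 5.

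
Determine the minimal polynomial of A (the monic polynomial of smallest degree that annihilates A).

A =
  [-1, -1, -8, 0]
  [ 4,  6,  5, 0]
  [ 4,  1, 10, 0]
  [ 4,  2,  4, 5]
x^3 - 15*x^2 + 75*x - 125

The characteristic polynomial is χ_A(x) = (x - 5)^4, so the eigenvalues are known. The minimal polynomial is
  m_A(x) = Π_λ (x − λ)^{k_λ}
where k_λ is the size of the *largest* Jordan block for λ (equivalently, the smallest k with (A − λI)^k v = 0 for every generalised eigenvector v of λ).

  λ = 5: largest Jordan block has size 3, contributing (x − 5)^3

So m_A(x) = (x - 5)^3 = x^3 - 15*x^2 + 75*x - 125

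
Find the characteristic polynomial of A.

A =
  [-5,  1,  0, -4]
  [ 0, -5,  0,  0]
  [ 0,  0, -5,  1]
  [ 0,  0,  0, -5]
x^4 + 20*x^3 + 150*x^2 + 500*x + 625

Expanding det(x·I − A) (e.g. by cofactor expansion or by noting that A is similar to its Jordan form J, which has the same characteristic polynomial as A) gives
  χ_A(x) = x^4 + 20*x^3 + 150*x^2 + 500*x + 625
which factors as (x + 5)^4. The eigenvalues (with algebraic multiplicities) are λ = -5 with multiplicity 4.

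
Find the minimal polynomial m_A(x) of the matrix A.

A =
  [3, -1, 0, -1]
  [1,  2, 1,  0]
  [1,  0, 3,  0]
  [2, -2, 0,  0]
x^3 - 6*x^2 + 12*x - 8

The characteristic polynomial is χ_A(x) = (x - 2)^4, so the eigenvalues are known. The minimal polynomial is
  m_A(x) = Π_λ (x − λ)^{k_λ}
where k_λ is the size of the *largest* Jordan block for λ (equivalently, the smallest k with (A − λI)^k v = 0 for every generalised eigenvector v of λ).

  λ = 2: largest Jordan block has size 3, contributing (x − 2)^3

So m_A(x) = (x - 2)^3 = x^3 - 6*x^2 + 12*x - 8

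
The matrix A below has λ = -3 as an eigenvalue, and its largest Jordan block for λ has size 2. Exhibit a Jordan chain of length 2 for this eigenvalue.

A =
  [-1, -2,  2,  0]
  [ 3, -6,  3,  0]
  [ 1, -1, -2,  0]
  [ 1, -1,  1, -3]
A Jordan chain for λ = -3 of length 2:
v_1 = (2, 3, 1, 1)ᵀ
v_2 = (1, 0, 0, 0)ᵀ

Let N = A − (-3)·I. We want v_2 with N^2 v_2 = 0 but N^1 v_2 ≠ 0; then v_{j-1} := N · v_j for j = 2, …, 2.

Pick v_2 = (1, 0, 0, 0)ᵀ.
Then v_1 = N · v_2 = (2, 3, 1, 1)ᵀ.

Sanity check: (A − (-3)·I) v_1 = (0, 0, 0, 0)ᵀ = 0. ✓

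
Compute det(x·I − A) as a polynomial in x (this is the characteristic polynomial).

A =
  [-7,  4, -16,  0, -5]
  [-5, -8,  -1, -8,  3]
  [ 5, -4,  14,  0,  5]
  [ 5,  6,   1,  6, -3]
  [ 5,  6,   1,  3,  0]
x^5 - 5*x^4 - 5*x^3 + 45*x^2 - 108

Expanding det(x·I − A) (e.g. by cofactor expansion or by noting that A is similar to its Jordan form J, which has the same characteristic polynomial as A) gives
  χ_A(x) = x^5 - 5*x^4 - 5*x^3 + 45*x^2 - 108
which factors as (x - 3)^3*(x + 2)^2. The eigenvalues (with algebraic multiplicities) are λ = -2 with multiplicity 2, λ = 3 with multiplicity 3.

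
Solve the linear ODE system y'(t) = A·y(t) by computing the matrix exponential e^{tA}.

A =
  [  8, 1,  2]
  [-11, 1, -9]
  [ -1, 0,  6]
e^{tA} =
  [-2*t^2*exp(5*t) + 3*t*exp(5*t) + exp(5*t), -t^2*exp(5*t)/2 + t*exp(5*t), -t^2*exp(5*t)/2 + 2*t*exp(5*t)]
  [10*t^2*exp(5*t) - 11*t*exp(5*t), 5*t^2*exp(5*t)/2 - 4*t*exp(5*t) + exp(5*t), 5*t^2*exp(5*t)/2 - 9*t*exp(5*t)]
  [-2*t^2*exp(5*t) - t*exp(5*t), -t^2*exp(5*t)/2, -t^2*exp(5*t)/2 + t*exp(5*t) + exp(5*t)]

Strategy: write A = P · J · P⁻¹ where J is a Jordan canonical form, so e^{tA} = P · e^{tJ} · P⁻¹, and e^{tJ} can be computed block-by-block.

A has Jordan form
J =
  [5, 1, 0]
  [0, 5, 1]
  [0, 0, 5]
(up to reordering of blocks).

Per-block formulas:
  For a 3×3 Jordan block J_3(5): exp(t · J_3(5)) = e^(5t)·(I + t·N + (t^2/2)·N^2), where N is the 3×3 nilpotent shift.

After assembling e^{tJ} and conjugating by P, we get:

e^{tA} =
  [-2*t^2*exp(5*t) + 3*t*exp(5*t) + exp(5*t), -t^2*exp(5*t)/2 + t*exp(5*t), -t^2*exp(5*t)/2 + 2*t*exp(5*t)]
  [10*t^2*exp(5*t) - 11*t*exp(5*t), 5*t^2*exp(5*t)/2 - 4*t*exp(5*t) + exp(5*t), 5*t^2*exp(5*t)/2 - 9*t*exp(5*t)]
  [-2*t^2*exp(5*t) - t*exp(5*t), -t^2*exp(5*t)/2, -t^2*exp(5*t)/2 + t*exp(5*t) + exp(5*t)]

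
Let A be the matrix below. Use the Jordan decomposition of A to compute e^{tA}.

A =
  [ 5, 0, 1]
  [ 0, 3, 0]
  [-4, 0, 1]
e^{tA} =
  [2*t*exp(3*t) + exp(3*t), 0, t*exp(3*t)]
  [0, exp(3*t), 0]
  [-4*t*exp(3*t), 0, -2*t*exp(3*t) + exp(3*t)]

Strategy: write A = P · J · P⁻¹ where J is a Jordan canonical form, so e^{tA} = P · e^{tJ} · P⁻¹, and e^{tJ} can be computed block-by-block.

A has Jordan form
J =
  [3, 1, 0]
  [0, 3, 0]
  [0, 0, 3]
(up to reordering of blocks).

Per-block formulas:
  For a 2×2 Jordan block J_2(3): exp(t · J_2(3)) = e^(3t)·(I + t·N), where N is the 2×2 nilpotent shift.
  For a 1×1 block at λ = 3: exp(t · [3]) = [e^(3t)].

After assembling e^{tJ} and conjugating by P, we get:

e^{tA} =
  [2*t*exp(3*t) + exp(3*t), 0, t*exp(3*t)]
  [0, exp(3*t), 0]
  [-4*t*exp(3*t), 0, -2*t*exp(3*t) + exp(3*t)]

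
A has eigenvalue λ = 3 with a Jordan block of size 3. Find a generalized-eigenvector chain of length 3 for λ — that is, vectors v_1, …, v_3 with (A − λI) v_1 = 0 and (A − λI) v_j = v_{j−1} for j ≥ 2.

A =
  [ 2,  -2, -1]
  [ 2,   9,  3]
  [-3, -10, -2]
A Jordan chain for λ = 3 of length 3:
v_1 = (0, 1, -2)ᵀ
v_2 = (-1, 2, -3)ᵀ
v_3 = (1, 0, 0)ᵀ

Let N = A − (3)·I. We want v_3 with N^3 v_3 = 0 but N^2 v_3 ≠ 0; then v_{j-1} := N · v_j for j = 3, …, 2.

Pick v_3 = (1, 0, 0)ᵀ.
Then v_2 = N · v_3 = (-1, 2, -3)ᵀ.
Then v_1 = N · v_2 = (0, 1, -2)ᵀ.

Sanity check: (A − (3)·I) v_1 = (0, 0, 0)ᵀ = 0. ✓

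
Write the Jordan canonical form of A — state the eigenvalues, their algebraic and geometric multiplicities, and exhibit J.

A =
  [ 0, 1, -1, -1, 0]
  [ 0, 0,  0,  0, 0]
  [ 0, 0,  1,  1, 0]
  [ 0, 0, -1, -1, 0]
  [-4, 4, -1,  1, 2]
J_2(0) ⊕ J_2(0) ⊕ J_1(2)

The characteristic polynomial is
  det(x·I − A) = x^5 - 2*x^4 = x^4*(x - 2)

Eigenvalues and multiplicities (the geometric multiplicity of λ is n − rank(A − λI), which equals the number of Jordan blocks for λ):
  λ = 0: algebraic multiplicity = 4, geometric multiplicity = 2
  λ = 2: algebraic multiplicity = 1, geometric multiplicity = 1

Determining the block sizes for each eigenvalue:
  λ = 0: with am = 4 and gm = 2, the partition is not yet determined (e.g. several partitions of 4 into 2 parts exist). Let N = A − (0)·I. Computing rank(N^1) = 3, rank(N^2) = 1; the number of blocks of size ≥ j is rank(N^{j−1}) − rank(N^j), giving [2, 2]. So we have 2 block(s) of size 2 → block sizes [2, 2]
  λ = 2: one block (gm = 1), so the single block has size am = 1 → block sizes [1]

Assembling the blocks gives a Jordan form
J =
  [0, 1, 0, 0, 0]
  [0, 0, 0, 0, 0]
  [0, 0, 0, 1, 0]
  [0, 0, 0, 0, 0]
  [0, 0, 0, 0, 2]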